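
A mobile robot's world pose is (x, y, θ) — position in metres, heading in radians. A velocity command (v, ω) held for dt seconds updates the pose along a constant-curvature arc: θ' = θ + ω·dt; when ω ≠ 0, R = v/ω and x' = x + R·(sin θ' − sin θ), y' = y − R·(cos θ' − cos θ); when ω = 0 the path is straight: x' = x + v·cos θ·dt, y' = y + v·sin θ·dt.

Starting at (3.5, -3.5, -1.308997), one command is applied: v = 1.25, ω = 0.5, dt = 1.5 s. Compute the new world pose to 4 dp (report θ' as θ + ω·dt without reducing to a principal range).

(4.5890, -4.9724, -0.5590)

θ' = -1.3090 + 0.5·1.5 = -0.5590
R = v/ω = 1.25/0.5 = 2.5000
x' = 3.5 + 2.5000·(sin -0.5590 − sin -1.3090) = 4.5890
y' = -3.5 − 2.5000·(cos -0.5590 − cos -1.3090) = -4.9724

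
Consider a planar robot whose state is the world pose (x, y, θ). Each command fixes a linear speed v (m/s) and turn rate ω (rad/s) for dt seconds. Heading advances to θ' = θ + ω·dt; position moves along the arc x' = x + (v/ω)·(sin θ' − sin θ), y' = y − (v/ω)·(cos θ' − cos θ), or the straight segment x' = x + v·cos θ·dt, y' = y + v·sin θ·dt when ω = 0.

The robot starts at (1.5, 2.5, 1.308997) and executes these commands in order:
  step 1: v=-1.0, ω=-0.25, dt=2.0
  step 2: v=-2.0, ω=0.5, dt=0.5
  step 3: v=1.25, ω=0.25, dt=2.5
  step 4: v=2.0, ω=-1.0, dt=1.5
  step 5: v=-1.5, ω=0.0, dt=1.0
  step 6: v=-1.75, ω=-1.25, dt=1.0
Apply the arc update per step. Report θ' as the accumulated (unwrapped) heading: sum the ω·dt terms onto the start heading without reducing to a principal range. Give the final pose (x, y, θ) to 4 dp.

(-0.7887, 5.6030, -1.0660)

step 1: θ'=0.8090 (R=4.0000) → pose (0.5307, 0.7744, 0.8090)
step 2: θ'=1.0590 (R=-4.0000) → pose (-0.0624, -0.0275, 1.0590)
step 3: θ'=1.6840 (R=5.0000) → pose (0.5463, 2.9860, 1.6840)
step 4: θ'=0.1840 (R=-2.0000) → pose (2.1676, 5.1782, 0.1840)
step 5: θ'=0.1840 (straight) → pose (0.6929, 4.9037, 0.1840)
step 6: θ'=-1.0660 (R=1.4000) → pose (-0.7887, 5.6030, -1.0660)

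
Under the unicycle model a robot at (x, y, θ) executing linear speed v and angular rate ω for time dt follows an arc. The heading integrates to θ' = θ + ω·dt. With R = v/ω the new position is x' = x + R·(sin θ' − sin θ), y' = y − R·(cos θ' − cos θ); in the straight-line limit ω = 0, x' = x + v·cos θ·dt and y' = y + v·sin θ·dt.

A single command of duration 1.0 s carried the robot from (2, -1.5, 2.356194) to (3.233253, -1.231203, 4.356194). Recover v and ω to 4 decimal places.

v = -1.5000, ω = 2.0000

Δθ = 4.356194 − 2.356194 = 2.000000
ω = Δθ/dt = 2.000000/1.0 = 2.0000
R = Δx/(sin θ' − sin θ) = -0.7500
v = R·ω = -0.7500·2.0000 = -1.5000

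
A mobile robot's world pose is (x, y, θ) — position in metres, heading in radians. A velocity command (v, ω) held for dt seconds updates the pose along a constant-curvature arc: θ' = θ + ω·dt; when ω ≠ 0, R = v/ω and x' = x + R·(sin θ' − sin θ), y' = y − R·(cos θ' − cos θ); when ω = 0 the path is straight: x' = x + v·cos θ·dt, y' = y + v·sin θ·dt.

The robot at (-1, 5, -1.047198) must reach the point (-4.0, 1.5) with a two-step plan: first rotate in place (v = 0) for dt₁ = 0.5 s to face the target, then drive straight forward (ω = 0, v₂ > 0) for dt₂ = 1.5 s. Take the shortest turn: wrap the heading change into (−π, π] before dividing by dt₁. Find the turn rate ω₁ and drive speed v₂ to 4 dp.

heading to target = atan2(1.5−5, -4−-1) = -2.2794
Δθ = wrap(-2.2794 − -1.0472) = -1.2322; ω₁ = Δθ/dt₁ = -2.4644
distance = √((-4−-1)² + (1.5−5)²) = 4.6098; v₂ = distance/dt₂ = 3.0732

ω₁ = -2.4644, v₂ = 3.0732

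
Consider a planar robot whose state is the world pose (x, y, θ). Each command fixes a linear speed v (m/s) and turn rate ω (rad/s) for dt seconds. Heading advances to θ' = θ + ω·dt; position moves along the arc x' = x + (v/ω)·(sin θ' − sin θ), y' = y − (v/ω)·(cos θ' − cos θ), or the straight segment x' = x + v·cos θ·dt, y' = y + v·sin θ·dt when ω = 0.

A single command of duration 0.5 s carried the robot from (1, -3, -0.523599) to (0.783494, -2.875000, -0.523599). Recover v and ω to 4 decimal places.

Δθ = -0.523599 − -0.523599 = 0.000000
ω = Δθ/dt = 0.000000/0.5 = 0.0000
ω = 0 → v = (Δx·cos θ + Δy·sin θ)/dt = -0.5000

v = -0.5000, ω = 0.0000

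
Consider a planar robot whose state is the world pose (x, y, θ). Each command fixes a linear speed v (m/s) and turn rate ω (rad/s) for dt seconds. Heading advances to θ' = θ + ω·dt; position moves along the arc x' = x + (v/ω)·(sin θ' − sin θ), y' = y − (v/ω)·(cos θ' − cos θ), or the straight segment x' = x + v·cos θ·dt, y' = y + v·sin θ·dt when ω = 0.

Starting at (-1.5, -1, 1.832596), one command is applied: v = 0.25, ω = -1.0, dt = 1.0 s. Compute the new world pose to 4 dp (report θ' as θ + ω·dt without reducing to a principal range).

θ' = 1.8326 + -1.0·1.0 = 0.8326
R = v/ω = 0.25/-1.0 = -0.2500
x' = -1.5 + -0.2500·(sin 0.8326 − sin 1.8326) = -1.4434
y' = -1 − -0.2500·(cos 0.8326 − cos 1.8326) = -0.7671

(-1.4434, -0.7671, 0.8326)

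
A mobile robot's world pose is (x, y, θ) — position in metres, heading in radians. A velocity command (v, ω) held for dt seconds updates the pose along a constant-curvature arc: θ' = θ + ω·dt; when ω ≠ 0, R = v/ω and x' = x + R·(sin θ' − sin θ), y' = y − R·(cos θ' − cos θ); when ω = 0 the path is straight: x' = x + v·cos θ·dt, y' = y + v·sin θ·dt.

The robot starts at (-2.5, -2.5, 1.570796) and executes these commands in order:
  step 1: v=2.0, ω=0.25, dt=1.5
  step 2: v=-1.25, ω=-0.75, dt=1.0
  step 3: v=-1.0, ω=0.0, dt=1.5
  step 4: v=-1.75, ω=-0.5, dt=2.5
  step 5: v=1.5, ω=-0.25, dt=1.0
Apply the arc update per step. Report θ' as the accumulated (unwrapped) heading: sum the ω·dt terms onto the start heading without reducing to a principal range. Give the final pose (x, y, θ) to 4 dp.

step 1: θ'=1.9458 (R=8.0000) → pose (-3.0559, 0.4302, 1.9458)
step 2: θ'=1.1958 (R=1.6667) → pose (-3.0559, -0.7907, 1.1958)
step 3: θ'=1.1958 (straight) → pose (-3.6053, -2.1865, 1.1958)
step 4: θ'=-0.0542 (R=3.5000) → pose (-7.0517, -4.3994, -0.0542)
step 5: θ'=-0.3042 (R=-6.0000) → pose (-5.5796, -4.6661, -0.3042)

(-5.5796, -4.6661, -0.3042)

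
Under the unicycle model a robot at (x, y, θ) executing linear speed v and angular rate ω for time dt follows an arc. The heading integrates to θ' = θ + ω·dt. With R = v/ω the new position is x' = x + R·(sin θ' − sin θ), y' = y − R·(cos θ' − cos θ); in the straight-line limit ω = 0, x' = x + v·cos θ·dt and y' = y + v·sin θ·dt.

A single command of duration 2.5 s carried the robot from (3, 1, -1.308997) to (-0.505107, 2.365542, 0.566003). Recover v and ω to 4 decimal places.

v = -1.7500, ω = 0.7500

Δθ = 0.566003 − -1.308997 = 1.875000
ω = Δθ/dt = 1.875000/2.5 = 0.7500
R = Δx/(sin θ' − sin θ) = -2.3333
v = R·ω = -2.3333·0.7500 = -1.7500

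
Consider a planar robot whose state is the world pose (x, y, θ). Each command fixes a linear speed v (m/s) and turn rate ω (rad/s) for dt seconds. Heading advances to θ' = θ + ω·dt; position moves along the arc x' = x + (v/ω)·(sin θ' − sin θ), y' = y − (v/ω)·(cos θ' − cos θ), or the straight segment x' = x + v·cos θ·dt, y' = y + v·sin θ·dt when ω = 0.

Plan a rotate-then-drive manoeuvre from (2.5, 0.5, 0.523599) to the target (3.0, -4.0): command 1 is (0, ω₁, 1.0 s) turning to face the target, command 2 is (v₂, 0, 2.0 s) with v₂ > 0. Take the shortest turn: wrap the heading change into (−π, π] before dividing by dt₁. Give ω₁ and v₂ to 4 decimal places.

heading to target = atan2(-4−0.5, 3−2.5) = -1.4601
Δθ = wrap(-1.4601 − 0.5236) = -1.9837; ω₁ = Δθ/dt₁ = -1.9837
distance = √((3−2.5)² + (-4−0.5)²) = 4.5277; v₂ = distance/dt₂ = 2.2638

ω₁ = -1.9837, v₂ = 2.2638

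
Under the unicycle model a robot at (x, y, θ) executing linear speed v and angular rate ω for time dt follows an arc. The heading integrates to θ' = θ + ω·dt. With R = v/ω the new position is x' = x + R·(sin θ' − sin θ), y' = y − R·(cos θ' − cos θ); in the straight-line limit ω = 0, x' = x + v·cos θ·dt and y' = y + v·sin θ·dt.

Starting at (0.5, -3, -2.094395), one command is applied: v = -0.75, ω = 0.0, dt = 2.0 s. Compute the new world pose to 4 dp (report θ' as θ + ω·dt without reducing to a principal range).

(1.2500, -1.7010, -2.0944)

θ' = -2.0944 + 0.0·2.0 = -2.0944
ω = 0 → straight: x' = 0.5 + -0.75·cos(-2.0944)·2.0 = 1.2500
y' = -3 + -0.75·sin(-2.0944)·2.0 = -1.7010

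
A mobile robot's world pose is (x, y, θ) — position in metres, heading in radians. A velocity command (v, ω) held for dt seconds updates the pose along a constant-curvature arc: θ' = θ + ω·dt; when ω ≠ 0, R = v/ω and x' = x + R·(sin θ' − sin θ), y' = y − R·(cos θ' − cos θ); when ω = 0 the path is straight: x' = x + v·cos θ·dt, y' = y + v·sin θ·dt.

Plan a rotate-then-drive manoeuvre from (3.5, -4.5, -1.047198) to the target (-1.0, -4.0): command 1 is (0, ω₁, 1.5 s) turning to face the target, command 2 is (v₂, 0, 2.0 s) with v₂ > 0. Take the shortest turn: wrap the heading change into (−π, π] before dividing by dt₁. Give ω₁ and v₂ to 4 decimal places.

heading to target = atan2(-4−-4.5, -1−3.5) = 3.0309
Δθ = wrap(3.0309 − -1.0472) = -2.2051; ω₁ = Δθ/dt₁ = -1.4700
distance = √((-1−3.5)² + (-4−-4.5)²) = 4.5277; v₂ = distance/dt₂ = 2.2638

ω₁ = -1.4700, v₂ = 2.2638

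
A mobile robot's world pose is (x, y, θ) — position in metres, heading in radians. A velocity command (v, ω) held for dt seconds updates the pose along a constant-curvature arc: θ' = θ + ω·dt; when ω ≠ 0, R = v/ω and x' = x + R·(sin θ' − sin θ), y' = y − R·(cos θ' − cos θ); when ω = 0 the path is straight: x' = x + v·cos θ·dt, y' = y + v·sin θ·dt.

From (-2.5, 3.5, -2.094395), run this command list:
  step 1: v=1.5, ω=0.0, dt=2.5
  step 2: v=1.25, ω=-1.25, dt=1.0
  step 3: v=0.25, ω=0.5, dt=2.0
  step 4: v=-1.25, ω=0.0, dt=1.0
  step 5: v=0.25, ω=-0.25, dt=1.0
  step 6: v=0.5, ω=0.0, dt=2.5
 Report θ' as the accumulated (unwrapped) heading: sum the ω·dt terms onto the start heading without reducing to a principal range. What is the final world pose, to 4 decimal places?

step 1: θ'=-2.0944 (straight) → pose (-4.3750, 0.2524, -2.0944)
step 2: θ'=-3.3444 (R=-1.0000) → pose (-5.4424, -0.2271, -3.3444)
step 3: θ'=-2.3444 (R=0.5000) → pose (-5.9008, -0.3675, -2.3444)
step 4: θ'=-2.3444 (straight) → pose (-5.0275, 0.5268, -2.3444)
step 5: θ'=-2.5944 (R=-1.0000) → pose (-5.2226, 0.3715, -2.5944)
step 6: θ'=-2.5944 (straight) → pose (-6.2900, -0.2789, -2.5944)

(-6.2900, -0.2789, -2.5944)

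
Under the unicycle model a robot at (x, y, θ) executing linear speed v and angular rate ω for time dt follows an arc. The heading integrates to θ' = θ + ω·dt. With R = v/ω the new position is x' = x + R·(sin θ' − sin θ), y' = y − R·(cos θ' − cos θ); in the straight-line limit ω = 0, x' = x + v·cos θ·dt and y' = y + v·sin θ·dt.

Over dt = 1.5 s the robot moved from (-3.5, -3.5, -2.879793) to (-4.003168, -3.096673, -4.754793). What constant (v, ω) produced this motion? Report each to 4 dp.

v = 0.5000, ω = -1.2500

Δθ = -4.754793 − -2.879793 = -1.875000
ω = Δθ/dt = -1.875000/1.5 = -1.2500
R = Δx/(sin θ' − sin θ) = -0.4000
v = R·ω = -0.4000·-1.2500 = 0.5000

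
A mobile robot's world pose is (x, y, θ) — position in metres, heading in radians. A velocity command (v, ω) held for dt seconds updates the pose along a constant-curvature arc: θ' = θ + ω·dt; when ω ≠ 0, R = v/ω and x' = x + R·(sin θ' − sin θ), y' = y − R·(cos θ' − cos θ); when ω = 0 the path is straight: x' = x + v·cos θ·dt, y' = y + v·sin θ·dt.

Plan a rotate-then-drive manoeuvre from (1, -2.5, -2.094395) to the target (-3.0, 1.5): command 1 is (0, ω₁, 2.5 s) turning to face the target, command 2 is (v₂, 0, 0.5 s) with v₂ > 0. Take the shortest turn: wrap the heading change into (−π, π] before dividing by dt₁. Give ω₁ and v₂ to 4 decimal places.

ω₁ = -0.7330, v₂ = 11.3137

heading to target = atan2(1.5−-2.5, -3−1) = 2.3562
Δθ = wrap(2.3562 − -2.0944) = -1.8326; ω₁ = Δθ/dt₁ = -0.7330
distance = √((-3−1)² + (1.5−-2.5)²) = 5.6569; v₂ = distance/dt₂ = 11.3137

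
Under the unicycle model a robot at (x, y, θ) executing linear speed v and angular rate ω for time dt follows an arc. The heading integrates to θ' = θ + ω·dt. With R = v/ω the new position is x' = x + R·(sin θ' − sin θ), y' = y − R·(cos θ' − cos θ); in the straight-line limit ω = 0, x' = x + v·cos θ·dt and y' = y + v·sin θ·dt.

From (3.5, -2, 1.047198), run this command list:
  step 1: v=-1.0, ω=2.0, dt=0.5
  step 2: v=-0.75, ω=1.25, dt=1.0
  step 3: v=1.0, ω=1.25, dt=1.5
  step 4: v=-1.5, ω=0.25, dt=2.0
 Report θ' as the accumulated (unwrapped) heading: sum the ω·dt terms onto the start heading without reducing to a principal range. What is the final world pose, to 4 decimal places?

(1.5872, -1.6904, 5.6722)

step 1: θ'=2.0472 (R=-0.5000) → pose (3.4887, -2.4793, 2.0472)
step 2: θ'=3.2972 (R=-0.6000) → pose (4.1149, -2.7969, 3.2972)
step 3: θ'=5.1722 (R=0.8000) → pose (3.5219, -3.9422, 5.1722)
step 4: θ'=5.6722 (R=-6.0000) → pose (1.5872, -1.6904, 5.6722)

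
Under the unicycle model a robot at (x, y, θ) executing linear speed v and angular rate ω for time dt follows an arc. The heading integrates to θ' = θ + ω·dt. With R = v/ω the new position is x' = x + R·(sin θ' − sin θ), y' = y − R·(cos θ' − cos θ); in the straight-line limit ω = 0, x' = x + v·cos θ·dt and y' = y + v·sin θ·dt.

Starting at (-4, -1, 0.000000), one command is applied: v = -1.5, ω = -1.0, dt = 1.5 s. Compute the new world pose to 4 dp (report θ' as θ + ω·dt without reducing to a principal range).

(-5.4962, 0.3939, -1.5000)

θ' = 0.0000 + -1.0·1.5 = -1.5000
R = v/ω = -1.5/-1.0 = 1.5000
x' = -4 + 1.5000·(sin -1.5000 − sin 0.0000) = -5.4962
y' = -1 − 1.5000·(cos -1.5000 − cos 0.0000) = 0.3939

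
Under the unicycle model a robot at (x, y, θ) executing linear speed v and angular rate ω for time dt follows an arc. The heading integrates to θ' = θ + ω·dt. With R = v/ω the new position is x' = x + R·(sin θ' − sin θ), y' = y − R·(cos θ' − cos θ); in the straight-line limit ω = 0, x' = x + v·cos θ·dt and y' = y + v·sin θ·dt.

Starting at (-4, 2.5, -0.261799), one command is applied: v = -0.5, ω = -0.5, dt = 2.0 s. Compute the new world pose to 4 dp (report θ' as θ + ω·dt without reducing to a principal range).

θ' = -0.2618 + -0.5·2.0 = -1.2618
R = v/ω = -0.5/-0.5 = 1.0000
x' = -4 + 1.0000·(sin -1.2618 − sin -0.2618) = -4.6938
y' = 2.5 − 1.0000·(cos -1.2618 − cos -0.2618) = 3.1618

(-4.6938, 3.1618, -1.2618)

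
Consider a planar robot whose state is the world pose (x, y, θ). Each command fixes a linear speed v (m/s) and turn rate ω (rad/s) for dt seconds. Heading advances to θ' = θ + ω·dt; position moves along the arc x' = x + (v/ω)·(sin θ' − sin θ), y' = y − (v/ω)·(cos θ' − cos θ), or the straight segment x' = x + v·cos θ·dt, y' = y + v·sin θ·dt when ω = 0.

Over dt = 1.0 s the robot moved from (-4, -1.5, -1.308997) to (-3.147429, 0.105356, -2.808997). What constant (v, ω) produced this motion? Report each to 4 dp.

Δθ = -2.808997 − -1.308997 = -1.500000
ω = Δθ/dt = -1.500000/1.0 = -1.5000
R = −Δy/(cos θ' − cos θ) = 1.3333
v = R·ω = 1.3333·-1.5000 = -2.0000

v = -2.0000, ω = -1.5000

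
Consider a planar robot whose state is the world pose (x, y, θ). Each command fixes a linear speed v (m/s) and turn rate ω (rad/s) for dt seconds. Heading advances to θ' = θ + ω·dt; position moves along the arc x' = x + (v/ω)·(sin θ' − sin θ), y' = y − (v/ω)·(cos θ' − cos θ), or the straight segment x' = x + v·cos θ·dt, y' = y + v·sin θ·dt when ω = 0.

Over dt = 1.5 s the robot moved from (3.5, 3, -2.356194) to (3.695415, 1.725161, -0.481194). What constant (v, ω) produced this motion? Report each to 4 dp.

Δθ = -0.481194 − -2.356194 = 1.875000
ω = Δθ/dt = 1.875000/1.5 = 1.2500
R = −Δy/(cos θ' − cos θ) = 0.8000
v = R·ω = 0.8000·1.2500 = 1.0000

v = 1.0000, ω = 1.2500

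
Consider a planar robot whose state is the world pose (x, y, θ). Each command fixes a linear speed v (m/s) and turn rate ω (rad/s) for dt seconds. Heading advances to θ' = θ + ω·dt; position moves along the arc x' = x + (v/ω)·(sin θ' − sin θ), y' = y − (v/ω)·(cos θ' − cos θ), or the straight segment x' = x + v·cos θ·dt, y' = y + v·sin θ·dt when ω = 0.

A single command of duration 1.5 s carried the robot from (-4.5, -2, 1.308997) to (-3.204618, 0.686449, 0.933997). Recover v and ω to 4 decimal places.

v = 2.0000, ω = -0.2500

Δθ = 0.933997 − 1.308997 = -0.375000
ω = Δθ/dt = -0.375000/1.5 = -0.2500
R = −Δy/(cos θ' − cos θ) = -8.0000
v = R·ω = -8.0000·-0.2500 = 2.0000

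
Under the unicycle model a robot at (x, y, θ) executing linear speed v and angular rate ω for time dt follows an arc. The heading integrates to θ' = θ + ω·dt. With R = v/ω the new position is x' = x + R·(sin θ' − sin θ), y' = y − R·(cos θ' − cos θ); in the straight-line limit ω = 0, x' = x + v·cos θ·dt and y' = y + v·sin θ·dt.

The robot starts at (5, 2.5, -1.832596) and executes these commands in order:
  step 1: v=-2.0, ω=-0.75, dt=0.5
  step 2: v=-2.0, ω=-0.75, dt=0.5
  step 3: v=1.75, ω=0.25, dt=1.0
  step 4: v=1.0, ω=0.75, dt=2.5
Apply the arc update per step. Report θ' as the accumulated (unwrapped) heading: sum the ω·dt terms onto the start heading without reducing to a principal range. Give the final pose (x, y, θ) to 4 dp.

step 1: θ'=-2.2076 (R=2.6667) → pose (5.4318, 3.3955, -2.2076)
step 2: θ'=-2.5826 (R=2.6667) → pose (6.1616, 4.0706, -2.5826)
step 3: θ'=-2.3326 (R=7.0000) → pose (4.8088, 2.9676, -2.3326)
step 4: θ'=-0.4576 (R=1.3333) → pose (5.1845, 0.8512, -0.4576)

(5.1845, 0.8512, -0.4576)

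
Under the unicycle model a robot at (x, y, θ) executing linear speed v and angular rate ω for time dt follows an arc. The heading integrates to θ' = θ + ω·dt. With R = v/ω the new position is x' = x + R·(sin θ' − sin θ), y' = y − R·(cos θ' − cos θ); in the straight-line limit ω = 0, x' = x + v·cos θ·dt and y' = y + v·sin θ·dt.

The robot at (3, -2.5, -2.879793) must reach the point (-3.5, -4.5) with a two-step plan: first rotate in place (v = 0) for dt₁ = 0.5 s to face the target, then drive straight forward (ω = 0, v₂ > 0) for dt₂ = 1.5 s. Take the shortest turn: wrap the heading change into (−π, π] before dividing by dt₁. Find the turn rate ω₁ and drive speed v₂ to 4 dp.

heading to target = atan2(-4.5−-2.5, -3.5−3) = -2.8431
Δθ = wrap(-2.8431 − -2.8798) = 0.0367; ω₁ = Δθ/dt₁ = 0.0734
distance = √((-3.5−3)² + (-4.5−-2.5)²) = 6.8007; v₂ = distance/dt₂ = 4.5338

ω₁ = 0.0734, v₂ = 4.5338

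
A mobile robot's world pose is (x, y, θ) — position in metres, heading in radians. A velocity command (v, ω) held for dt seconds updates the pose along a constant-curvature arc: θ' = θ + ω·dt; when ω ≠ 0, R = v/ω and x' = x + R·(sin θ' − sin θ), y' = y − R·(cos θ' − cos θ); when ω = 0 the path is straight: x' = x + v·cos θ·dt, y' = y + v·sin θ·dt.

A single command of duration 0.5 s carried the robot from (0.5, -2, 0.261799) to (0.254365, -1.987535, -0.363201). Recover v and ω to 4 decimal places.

Δθ = -0.363201 − 0.261799 = -0.625000
ω = Δθ/dt = -0.625000/0.5 = -1.2500
R = Δx/(sin θ' − sin θ) = 0.4000
v = R·ω = 0.4000·-1.2500 = -0.5000

v = -0.5000, ω = -1.2500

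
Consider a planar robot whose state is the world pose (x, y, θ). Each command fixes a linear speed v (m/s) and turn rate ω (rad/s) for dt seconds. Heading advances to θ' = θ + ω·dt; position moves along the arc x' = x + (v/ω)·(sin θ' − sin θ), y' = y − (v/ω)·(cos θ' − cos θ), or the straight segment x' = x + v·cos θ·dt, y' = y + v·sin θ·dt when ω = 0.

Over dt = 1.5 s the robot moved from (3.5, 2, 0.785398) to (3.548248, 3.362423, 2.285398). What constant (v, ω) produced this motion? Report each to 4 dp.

v = 1.0000, ω = 1.0000

Δθ = 2.285398 − 0.785398 = 1.500000
ω = Δθ/dt = 1.500000/1.5 = 1.0000
R = −Δy/(cos θ' − cos θ) = 1.0000
v = R·ω = 1.0000·1.0000 = 1.0000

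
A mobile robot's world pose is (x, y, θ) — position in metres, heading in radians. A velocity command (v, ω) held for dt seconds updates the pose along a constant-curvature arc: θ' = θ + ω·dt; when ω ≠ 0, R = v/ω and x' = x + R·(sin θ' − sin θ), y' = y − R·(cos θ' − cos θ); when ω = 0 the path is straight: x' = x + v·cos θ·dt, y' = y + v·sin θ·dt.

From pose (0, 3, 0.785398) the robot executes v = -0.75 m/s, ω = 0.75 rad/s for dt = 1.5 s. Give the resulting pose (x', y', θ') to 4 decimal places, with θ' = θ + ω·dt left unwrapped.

θ' = 0.7854 + 0.75·1.5 = 1.9104
R = v/ω = -0.75/0.75 = -1.0000
x' = 0 + -1.0000·(sin 1.9104 − sin 0.7854) = -0.2358
y' = 3 − -1.0000·(cos 1.9104 − cos 0.7854) = 1.9598

(-0.2358, 1.9598, 1.9104)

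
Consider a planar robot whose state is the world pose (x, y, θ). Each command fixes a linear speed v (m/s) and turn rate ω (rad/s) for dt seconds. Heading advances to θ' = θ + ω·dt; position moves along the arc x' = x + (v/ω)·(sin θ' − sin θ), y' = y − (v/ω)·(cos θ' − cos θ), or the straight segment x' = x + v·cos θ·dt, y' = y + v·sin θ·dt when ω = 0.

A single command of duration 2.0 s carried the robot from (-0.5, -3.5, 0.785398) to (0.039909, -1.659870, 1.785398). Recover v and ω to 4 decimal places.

Δθ = 1.785398 − 0.785398 = 1.000000
ω = Δθ/dt = 1.000000/2.0 = 0.5000
R = −Δy/(cos θ' − cos θ) = 2.0000
v = R·ω = 2.0000·0.5000 = 1.0000

v = 1.0000, ω = 0.5000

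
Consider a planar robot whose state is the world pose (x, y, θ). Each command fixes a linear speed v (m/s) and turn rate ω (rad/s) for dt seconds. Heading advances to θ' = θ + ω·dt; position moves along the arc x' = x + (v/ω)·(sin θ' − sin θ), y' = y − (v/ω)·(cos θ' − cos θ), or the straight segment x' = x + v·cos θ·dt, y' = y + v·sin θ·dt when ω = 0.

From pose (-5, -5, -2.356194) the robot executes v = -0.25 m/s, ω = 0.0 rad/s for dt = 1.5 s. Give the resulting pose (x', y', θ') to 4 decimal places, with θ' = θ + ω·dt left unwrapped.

θ' = -2.3562 + 0.0·1.5 = -2.3562
ω = 0 → straight: x' = -5 + -0.25·cos(-2.3562)·1.5 = -4.7348
y' = -5 + -0.25·sin(-2.3562)·1.5 = -4.7348

(-4.7348, -4.7348, -2.3562)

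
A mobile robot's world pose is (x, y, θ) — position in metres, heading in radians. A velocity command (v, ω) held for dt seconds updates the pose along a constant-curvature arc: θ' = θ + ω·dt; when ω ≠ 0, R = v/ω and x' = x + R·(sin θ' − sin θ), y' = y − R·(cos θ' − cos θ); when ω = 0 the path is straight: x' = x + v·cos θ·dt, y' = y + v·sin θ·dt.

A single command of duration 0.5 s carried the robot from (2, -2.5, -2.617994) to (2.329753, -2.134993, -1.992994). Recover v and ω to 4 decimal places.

v = -1.0000, ω = 1.2500

Δθ = -1.992994 − -2.617994 = 0.625000
ω = Δθ/dt = 0.625000/0.5 = 1.2500
R = −Δy/(cos θ' − cos θ) = -0.8000
v = R·ω = -0.8000·1.2500 = -1.0000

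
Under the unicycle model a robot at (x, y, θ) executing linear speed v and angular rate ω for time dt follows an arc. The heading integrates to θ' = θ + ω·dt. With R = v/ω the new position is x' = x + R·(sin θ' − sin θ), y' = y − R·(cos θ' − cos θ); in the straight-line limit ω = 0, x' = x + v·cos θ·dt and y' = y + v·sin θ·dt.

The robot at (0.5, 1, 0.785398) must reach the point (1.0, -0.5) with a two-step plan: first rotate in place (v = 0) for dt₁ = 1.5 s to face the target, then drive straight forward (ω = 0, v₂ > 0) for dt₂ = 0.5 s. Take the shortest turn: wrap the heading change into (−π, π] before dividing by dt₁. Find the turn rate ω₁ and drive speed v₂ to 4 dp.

heading to target = atan2(-0.5−1, 1−0.5) = -1.2490
Δθ = wrap(-1.2490 − 0.7854) = -2.0344; ω₁ = Δθ/dt₁ = -1.3563
distance = √((1−0.5)² + (-0.5−1)²) = 1.5811; v₂ = distance/dt₂ = 3.1623

ω₁ = -1.3563, v₂ = 3.1623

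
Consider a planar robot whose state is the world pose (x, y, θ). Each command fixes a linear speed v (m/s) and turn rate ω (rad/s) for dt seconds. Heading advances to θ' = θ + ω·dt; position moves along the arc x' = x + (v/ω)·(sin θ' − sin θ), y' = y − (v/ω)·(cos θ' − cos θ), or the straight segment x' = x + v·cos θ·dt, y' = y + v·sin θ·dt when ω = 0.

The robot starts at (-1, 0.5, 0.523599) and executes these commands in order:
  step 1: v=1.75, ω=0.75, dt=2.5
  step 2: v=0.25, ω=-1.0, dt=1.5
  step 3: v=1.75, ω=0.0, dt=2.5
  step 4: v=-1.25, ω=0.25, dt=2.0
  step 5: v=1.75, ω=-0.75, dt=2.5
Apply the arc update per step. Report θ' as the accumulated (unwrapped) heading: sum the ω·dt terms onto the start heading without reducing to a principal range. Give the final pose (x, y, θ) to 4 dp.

step 1: θ'=2.3986 (R=2.3333) → pose (-0.5882, 4.2391, 2.3986)
step 2: θ'=0.8986 (R=-0.2500) → pose (-0.6147, 4.5789, 0.8986)
step 3: θ'=0.8986 (straight) → pose (2.1097, 8.0021, 0.8986)
step 4: θ'=1.3986 (R=-5.0000) → pose (1.0959, 5.7453, 1.3986)
step 5: θ'=-0.4764 (R=-2.3333) → pose (4.4648, 7.4190, -0.4764)

(4.4648, 7.4190, -0.4764)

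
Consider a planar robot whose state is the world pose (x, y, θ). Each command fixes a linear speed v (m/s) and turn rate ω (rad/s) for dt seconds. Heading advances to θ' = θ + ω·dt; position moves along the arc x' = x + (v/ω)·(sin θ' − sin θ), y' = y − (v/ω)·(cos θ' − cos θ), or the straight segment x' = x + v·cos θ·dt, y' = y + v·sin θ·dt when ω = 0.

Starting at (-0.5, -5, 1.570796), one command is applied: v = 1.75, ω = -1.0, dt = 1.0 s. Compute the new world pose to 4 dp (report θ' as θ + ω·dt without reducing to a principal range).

θ' = 1.5708 + -1.0·1.0 = 0.5708
R = v/ω = 1.75/-1.0 = -1.7500
x' = -0.5 + -1.7500·(sin 0.5708 − sin 1.5708) = 0.3045
y' = -5 − -1.7500·(cos 0.5708 − cos 1.5708) = -3.5274

(0.3045, -3.5274, 0.5708)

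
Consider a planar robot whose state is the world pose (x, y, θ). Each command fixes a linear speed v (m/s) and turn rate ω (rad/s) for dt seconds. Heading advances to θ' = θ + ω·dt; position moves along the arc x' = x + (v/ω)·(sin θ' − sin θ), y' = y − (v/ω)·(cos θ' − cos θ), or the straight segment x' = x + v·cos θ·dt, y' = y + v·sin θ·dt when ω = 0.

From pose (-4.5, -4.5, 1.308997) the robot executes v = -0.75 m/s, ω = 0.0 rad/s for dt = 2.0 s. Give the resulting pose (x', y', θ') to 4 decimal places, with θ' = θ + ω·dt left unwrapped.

(-4.8882, -5.9489, 1.3090)

θ' = 1.3090 + 0.0·2.0 = 1.3090
ω = 0 → straight: x' = -4.5 + -0.75·cos(1.3090)·2.0 = -4.8882
y' = -4.5 + -0.75·sin(1.3090)·2.0 = -5.9489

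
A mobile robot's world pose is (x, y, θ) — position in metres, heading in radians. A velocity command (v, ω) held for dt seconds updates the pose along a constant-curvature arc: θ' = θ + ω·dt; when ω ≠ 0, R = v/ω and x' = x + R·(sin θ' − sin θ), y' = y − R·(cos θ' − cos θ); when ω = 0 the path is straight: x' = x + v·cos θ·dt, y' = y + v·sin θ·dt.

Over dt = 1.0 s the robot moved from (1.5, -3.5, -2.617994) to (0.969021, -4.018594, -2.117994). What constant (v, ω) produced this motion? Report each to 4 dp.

v = 0.7500, ω = 0.5000

Δθ = -2.117994 − -2.617994 = 0.500000
ω = Δθ/dt = 0.500000/1.0 = 0.5000
R = Δx/(sin θ' − sin θ) = 1.5000
v = R·ω = 1.5000·0.5000 = 0.7500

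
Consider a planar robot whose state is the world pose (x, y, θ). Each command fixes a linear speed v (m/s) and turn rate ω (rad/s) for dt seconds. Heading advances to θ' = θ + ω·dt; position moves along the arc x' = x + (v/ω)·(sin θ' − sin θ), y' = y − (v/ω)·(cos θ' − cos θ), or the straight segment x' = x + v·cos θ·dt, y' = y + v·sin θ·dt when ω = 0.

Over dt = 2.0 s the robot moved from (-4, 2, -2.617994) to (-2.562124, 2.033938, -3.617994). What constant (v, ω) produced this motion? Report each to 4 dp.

Δθ = -3.617994 − -2.617994 = -1.000000
ω = Δθ/dt = -1.000000/2.0 = -0.5000
R = Δx/(sin θ' − sin θ) = 1.5000
v = R·ω = 1.5000·-0.5000 = -0.7500

v = -0.7500, ω = -0.5000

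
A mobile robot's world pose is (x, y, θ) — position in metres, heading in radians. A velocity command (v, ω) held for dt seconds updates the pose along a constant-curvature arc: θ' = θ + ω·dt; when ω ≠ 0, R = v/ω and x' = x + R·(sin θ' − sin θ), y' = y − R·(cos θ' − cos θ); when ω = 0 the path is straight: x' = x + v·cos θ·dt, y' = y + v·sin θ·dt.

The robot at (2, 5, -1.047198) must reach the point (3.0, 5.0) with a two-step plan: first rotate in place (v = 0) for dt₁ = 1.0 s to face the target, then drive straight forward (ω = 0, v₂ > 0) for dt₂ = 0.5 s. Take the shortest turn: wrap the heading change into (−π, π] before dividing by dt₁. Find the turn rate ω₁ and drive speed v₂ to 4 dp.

ω₁ = 1.0472, v₂ = 2.0000

heading to target = atan2(5−5, 3−2) = 0.0000
Δθ = wrap(0.0000 − -1.0472) = 1.0472; ω₁ = Δθ/dt₁ = 1.0472
distance = √((3−2)² + (5−5)²) = 1.0000; v₂ = distance/dt₂ = 2.0000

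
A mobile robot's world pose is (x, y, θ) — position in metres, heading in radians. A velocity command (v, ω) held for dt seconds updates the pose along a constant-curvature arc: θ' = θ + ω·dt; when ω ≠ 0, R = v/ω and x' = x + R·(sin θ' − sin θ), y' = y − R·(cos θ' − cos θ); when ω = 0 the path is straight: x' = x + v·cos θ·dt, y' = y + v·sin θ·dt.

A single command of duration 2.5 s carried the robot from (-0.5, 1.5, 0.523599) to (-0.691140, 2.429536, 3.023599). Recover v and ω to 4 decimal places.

Δθ = 3.023599 − 0.523599 = 2.500000
ω = Δθ/dt = 2.500000/2.5 = 1.0000
R = −Δy/(cos θ' − cos θ) = 0.5000
v = R·ω = 0.5000·1.0000 = 0.5000

v = 0.5000, ω = 1.0000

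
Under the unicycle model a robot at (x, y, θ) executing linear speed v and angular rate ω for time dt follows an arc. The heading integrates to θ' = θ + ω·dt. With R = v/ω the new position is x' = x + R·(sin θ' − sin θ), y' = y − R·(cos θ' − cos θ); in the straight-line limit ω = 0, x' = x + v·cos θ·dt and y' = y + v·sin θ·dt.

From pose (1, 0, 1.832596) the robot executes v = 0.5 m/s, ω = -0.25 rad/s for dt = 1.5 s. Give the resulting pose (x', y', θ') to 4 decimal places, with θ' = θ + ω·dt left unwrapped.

θ' = 1.8326 + -0.25·1.5 = 1.4576
R = v/ω = 0.5/-0.25 = -2.0000
x' = 1 + -2.0000·(sin 1.4576 − sin 1.8326) = 0.9447
y' = 0 − -2.0000·(cos 1.4576 − cos 1.8326) = 0.7436

(0.9447, 0.7436, 1.4576)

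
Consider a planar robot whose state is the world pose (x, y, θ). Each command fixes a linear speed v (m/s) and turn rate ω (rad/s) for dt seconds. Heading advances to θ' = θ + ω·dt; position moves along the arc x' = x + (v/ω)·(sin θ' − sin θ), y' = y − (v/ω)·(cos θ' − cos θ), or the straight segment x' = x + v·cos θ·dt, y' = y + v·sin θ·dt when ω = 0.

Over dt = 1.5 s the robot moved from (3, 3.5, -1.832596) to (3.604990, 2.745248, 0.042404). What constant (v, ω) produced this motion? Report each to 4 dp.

v = 0.7500, ω = 1.2500

Δθ = 0.042404 − -1.832596 = 1.875000
ω = Δθ/dt = 1.875000/1.5 = 1.2500
R = −Δy/(cos θ' − cos θ) = 0.6000
v = R·ω = 0.6000·1.2500 = 0.7500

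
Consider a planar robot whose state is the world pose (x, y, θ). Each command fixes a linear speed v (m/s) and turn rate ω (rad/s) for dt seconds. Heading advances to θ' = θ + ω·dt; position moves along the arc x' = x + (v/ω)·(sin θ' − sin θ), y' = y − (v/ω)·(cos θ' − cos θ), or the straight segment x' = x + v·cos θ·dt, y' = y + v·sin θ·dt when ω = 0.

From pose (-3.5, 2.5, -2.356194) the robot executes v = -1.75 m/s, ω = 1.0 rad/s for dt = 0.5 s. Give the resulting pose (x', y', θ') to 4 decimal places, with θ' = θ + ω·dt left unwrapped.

θ' = -2.3562 + 1.0·0.5 = -1.8562
R = v/ω = -1.75/1.0 = -1.7500
x' = -3.5 + -1.7500·(sin -1.8562 − sin -2.3562) = -3.0582
y' = 2.5 − -1.7500·(cos -1.8562 − cos -2.3562) = 3.2447

(-3.0582, 3.2447, -1.8562)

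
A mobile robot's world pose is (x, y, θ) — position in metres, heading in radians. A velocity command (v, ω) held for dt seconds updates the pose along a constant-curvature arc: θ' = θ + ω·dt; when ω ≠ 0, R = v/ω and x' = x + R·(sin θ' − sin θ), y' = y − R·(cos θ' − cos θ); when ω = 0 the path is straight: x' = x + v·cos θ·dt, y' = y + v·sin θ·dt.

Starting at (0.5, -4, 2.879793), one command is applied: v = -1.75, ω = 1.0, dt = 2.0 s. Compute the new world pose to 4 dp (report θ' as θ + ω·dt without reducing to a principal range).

θ' = 2.8798 + 1.0·2.0 = 4.8798
R = v/ω = -1.75/1.0 = -1.7500
x' = 0.5 + -1.7500·(sin 4.8798 − sin 2.8798) = 2.6785
y' = -4 − -1.7500·(cos 4.8798 − cos 2.8798) = -2.0180

(2.6785, -2.0180, 4.8798)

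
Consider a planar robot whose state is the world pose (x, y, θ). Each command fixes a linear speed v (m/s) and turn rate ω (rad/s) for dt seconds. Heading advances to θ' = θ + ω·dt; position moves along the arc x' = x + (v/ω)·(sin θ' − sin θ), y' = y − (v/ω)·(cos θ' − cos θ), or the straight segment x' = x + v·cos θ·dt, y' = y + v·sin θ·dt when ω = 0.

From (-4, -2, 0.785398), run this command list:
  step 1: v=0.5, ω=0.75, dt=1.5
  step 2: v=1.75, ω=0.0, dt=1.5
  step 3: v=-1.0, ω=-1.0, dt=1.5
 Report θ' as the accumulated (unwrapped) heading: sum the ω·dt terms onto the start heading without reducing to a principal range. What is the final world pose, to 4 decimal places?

step 1: θ'=1.9104 (R=0.6667) → pose (-3.8428, -1.3065, 1.9104)
step 2: θ'=1.9104 (straight) → pose (-4.7172, 1.1686, 1.9104)
step 3: θ'=0.4104 (R=1.0000) → pose (-5.2611, -0.0815, 0.4104)

(-5.2611, -0.0815, 0.4104)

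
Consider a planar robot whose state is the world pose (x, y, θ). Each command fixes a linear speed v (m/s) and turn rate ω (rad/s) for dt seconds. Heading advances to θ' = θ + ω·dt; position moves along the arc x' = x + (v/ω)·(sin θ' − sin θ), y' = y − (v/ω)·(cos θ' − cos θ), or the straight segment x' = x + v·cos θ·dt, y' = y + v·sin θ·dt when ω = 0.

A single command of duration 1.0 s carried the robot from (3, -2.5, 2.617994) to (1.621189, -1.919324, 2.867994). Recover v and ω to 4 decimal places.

Δθ = 2.867994 − 2.617994 = 0.250000
ω = Δθ/dt = 0.250000/1.0 = 0.2500
R = Δx/(sin θ' − sin θ) = 6.0000
v = R·ω = 6.0000·0.2500 = 1.5000

v = 1.5000, ω = 0.2500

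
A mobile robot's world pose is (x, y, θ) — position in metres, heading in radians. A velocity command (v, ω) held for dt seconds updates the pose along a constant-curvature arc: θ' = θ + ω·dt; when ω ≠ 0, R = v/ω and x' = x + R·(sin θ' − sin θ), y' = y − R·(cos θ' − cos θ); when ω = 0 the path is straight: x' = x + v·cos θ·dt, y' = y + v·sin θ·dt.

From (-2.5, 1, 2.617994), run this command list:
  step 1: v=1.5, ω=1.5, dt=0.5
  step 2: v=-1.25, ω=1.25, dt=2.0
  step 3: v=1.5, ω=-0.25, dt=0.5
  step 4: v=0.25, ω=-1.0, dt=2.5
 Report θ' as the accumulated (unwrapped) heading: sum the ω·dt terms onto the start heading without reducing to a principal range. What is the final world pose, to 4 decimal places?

step 1: θ'=3.3680 (R=1.0000) → pose (-3.2245, 1.1085, 3.3680)
step 2: θ'=5.8680 (R=-1.0000) → pose (-3.0456, 2.9980, 5.8680)
step 3: θ'=5.7430 (R=-6.0000) → pose (-2.3800, 2.6534, 5.7430)
step 4: θ'=3.2430 (R=-0.2500) → pose (-2.4832, 2.1903, 3.2430)

(-2.4832, 2.1903, 3.2430)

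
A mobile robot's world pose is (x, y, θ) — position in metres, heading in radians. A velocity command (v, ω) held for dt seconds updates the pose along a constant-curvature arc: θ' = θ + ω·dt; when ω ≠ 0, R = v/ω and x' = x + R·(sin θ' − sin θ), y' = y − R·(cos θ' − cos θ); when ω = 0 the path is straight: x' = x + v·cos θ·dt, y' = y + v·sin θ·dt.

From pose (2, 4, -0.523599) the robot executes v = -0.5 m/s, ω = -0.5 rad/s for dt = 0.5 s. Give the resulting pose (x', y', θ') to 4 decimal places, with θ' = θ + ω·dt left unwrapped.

(1.8013, 4.1506, -0.7736)

θ' = -0.5236 + -0.5·0.5 = -0.7736
R = v/ω = -0.5/-0.5 = 1.0000
x' = 2 + 1.0000·(sin -0.7736 − sin -0.5236) = 1.8013
y' = 4 − 1.0000·(cos -0.7736 − cos -0.5236) = 4.1506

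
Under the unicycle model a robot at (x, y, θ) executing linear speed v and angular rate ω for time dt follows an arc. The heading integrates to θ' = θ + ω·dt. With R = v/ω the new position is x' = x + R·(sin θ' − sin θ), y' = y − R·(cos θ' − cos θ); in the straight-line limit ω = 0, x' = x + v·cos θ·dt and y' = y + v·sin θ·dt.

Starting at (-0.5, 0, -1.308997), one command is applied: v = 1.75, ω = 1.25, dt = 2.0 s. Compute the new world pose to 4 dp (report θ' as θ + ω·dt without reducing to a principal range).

(2.1525, -0.1567, 1.1910)

θ' = -1.3090 + 1.25·2.0 = 1.1910
R = v/ω = 1.75/1.25 = 1.4000
x' = -0.5 + 1.4000·(sin 1.1910 − sin -1.3090) = 2.1525
y' = 0 − 1.4000·(cos 1.1910 − cos -1.3090) = -0.1567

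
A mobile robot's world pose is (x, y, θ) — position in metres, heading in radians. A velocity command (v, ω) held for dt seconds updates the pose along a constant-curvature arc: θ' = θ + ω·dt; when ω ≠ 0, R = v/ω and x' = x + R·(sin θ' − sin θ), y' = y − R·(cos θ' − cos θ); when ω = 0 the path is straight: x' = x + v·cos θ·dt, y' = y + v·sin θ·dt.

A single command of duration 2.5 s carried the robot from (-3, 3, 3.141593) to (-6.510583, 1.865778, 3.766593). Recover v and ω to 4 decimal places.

Δθ = 3.766593 − 3.141593 = 0.625000
ω = Δθ/dt = 0.625000/2.5 = 0.2500
R = Δx/(sin θ' − sin θ) = 6.0000
v = R·ω = 6.0000·0.2500 = 1.5000

v = 1.5000, ω = 0.2500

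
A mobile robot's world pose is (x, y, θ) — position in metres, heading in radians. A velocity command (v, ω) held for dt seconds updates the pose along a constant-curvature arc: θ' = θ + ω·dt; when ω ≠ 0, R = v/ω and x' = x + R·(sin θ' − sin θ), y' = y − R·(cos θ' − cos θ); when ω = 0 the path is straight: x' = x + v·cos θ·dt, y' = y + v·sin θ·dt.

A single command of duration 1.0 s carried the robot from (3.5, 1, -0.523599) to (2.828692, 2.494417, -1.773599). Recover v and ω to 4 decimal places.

Δθ = -1.773599 − -0.523599 = -1.250000
ω = Δθ/dt = -1.250000/1.0 = -1.2500
R = −Δy/(cos θ' − cos θ) = 1.4000
v = R·ω = 1.4000·-1.2500 = -1.7500

v = -1.7500, ω = -1.2500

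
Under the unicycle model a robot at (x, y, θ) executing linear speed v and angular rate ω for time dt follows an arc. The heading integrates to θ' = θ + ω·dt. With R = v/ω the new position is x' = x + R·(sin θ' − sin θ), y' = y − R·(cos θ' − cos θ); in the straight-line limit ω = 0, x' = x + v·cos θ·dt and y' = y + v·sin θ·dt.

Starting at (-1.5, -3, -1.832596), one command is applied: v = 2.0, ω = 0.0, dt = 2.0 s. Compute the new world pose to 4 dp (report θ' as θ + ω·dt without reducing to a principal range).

θ' = -1.8326 + 0.0·2.0 = -1.8326
ω = 0 → straight: x' = -1.5 + 2.0·cos(-1.8326)·2.0 = -2.5353
y' = -3 + 2.0·sin(-1.8326)·2.0 = -6.8637

(-2.5353, -6.8637, -1.8326)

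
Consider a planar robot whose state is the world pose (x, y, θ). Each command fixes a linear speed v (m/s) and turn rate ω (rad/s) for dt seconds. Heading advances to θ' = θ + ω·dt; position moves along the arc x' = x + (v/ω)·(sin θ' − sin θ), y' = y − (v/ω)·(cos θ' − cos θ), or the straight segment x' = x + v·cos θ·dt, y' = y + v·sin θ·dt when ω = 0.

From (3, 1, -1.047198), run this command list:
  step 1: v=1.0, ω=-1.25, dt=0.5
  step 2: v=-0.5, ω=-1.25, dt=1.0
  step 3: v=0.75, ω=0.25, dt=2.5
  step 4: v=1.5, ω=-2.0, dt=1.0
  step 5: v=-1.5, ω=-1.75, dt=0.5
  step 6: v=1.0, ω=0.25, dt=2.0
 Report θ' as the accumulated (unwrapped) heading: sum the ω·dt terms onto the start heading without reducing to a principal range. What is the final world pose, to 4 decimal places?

(0.9732, 1.3387, -4.6722)

step 1: θ'=-1.6722 (R=-0.8000) → pose (3.1031, 0.5190, -1.6722)
step 2: θ'=-2.9222 (R=0.4000) → pose (3.4140, 0.8689, -2.9222)
step 3: θ'=-2.2972 (R=3.0000) → pose (1.8242, -0.0666, -2.2972)
step 4: θ'=-4.2972 (R=-0.7500) → pose (0.5772, 0.1290, -4.2972)
step 5: θ'=-5.1722 (R=0.8571) → pose (0.5610, -0.5971, -5.1722)
step 6: θ'=-4.6722 (R=4.0000) → pose (0.9732, 1.3387, -4.6722)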